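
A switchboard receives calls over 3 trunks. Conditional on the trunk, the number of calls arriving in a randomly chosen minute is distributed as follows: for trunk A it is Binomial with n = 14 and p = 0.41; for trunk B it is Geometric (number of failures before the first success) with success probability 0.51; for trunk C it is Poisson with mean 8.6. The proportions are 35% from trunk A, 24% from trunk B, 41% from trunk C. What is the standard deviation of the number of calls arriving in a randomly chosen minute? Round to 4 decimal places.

3.7414

Per component, A: μ=5.74, E[X²]=36.3342; B: μ=0.960784, E[X²]=2.807; C: μ=8.6, E[X²]=82.56.
E[X] = 0.35·5.74 + 0.24·0.960784 + 0.41·8.6 = 5.76559.
E[X²] = 0.35·36.3342 + 0.24·2.807 + 0.41·82.56 = 47.2402.
Var(X) = E[X²] − (E[X])² = 47.2402 − 33.242 = 13.9982.
SD(X) = √13.9982 = 3.74142.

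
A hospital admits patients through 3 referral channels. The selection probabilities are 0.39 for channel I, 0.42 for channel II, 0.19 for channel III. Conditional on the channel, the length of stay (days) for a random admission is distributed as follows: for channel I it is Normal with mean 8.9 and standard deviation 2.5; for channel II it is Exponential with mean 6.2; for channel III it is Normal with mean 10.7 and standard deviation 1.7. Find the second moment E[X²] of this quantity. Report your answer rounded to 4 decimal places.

87.9212

For each component E[X²] = Var + (mean)², giving I: 85.46; II: 76.88; III: 117.38.
Overall E[X²] = 0.39·85.46 + 0.42·76.88 + 0.19·117.38 = 87.9212.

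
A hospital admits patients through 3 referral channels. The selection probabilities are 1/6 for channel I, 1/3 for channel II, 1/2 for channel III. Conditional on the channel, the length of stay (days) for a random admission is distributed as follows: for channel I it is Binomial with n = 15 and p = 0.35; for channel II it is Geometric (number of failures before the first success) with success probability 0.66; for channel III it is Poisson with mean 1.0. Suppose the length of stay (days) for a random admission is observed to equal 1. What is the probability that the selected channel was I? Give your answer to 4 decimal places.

Likelihoods P(X=1 | ·): I: 0.0126167; II: 0.2244; III: 0.367879.
Posterior ∝ prior × likelihood. Numerator for I: 0.166667·0.0126167 = 0.00210279.
Normalizing constant: 0.166667·0.0126167 + 0.333333·0.2244 + 0.5·0.367879 = 0.260843.
P(I | observation) = 0.00210279 / 0.260843 = 0.00806152.

0.0081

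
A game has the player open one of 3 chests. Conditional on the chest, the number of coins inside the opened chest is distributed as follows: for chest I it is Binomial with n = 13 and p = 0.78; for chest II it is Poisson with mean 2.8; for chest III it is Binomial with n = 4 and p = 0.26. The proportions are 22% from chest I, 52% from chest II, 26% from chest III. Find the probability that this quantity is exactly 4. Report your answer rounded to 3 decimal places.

0.082

Conditional on each chest, P(X = 4): I: 0.000319513; II: 0.155739; III: 0.00456976.
By total probability, P(X = 4) = 0.22·0.000319513 + 0.52·0.155739 + 0.26·0.00456976 = 0.0822425.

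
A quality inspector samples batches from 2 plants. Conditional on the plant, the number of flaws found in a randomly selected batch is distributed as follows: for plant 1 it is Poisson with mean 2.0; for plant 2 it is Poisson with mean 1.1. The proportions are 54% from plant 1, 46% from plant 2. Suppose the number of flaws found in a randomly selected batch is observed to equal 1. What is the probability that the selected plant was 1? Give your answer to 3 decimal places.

0.465

Likelihoods P(X=1 | ·): 1: 0.270671; 2: 0.366158.
Posterior ∝ prior × likelihood. Numerator for 1: 0.54·0.270671 = 0.146162.
Normalizing constant: 0.54·0.270671 + 0.46·0.366158 = 0.314595.
P(1 | observation) = 0.146162 / 0.314595 = 0.464604.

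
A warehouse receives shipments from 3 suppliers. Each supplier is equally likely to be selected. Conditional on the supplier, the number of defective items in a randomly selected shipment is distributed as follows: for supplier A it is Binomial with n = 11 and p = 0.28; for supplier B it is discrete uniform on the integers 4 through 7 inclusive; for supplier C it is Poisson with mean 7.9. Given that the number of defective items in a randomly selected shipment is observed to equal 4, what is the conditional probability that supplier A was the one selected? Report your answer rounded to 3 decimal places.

Likelihoods P(X=4 | ·): A: 0.203457; B: 0.25; C: 0.0601687.
Posterior ∝ prior × likelihood. Numerator for A: 0.333333·0.203457 = 0.0678191.
Normalizing constant: 0.333333·0.203457 + 0.333333·0.25 + 0.333333·0.0601687 = 0.171209.
P(A | observation) = 0.0678191 / 0.171209 = 0.39612.

0.396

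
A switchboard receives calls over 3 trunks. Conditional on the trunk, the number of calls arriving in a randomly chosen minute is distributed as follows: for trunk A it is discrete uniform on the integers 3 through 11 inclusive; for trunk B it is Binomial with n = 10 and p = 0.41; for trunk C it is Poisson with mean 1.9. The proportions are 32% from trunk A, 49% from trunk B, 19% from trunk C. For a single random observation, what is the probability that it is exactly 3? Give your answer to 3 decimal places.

Conditional on each trunk, P(X = 3): A: 0.111111; B: 0.205824; C: 0.170982.
By total probability, P(X = 3) = 0.32·0.111111 + 0.49·0.205824 + 0.19·0.170982 = 0.168896.

0.169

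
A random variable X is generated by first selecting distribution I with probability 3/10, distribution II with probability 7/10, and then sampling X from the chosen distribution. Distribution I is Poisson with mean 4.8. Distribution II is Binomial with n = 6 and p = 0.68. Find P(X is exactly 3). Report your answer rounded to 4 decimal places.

Conditional on each component, P(X = 3): I: 0.151691; II: 0.206066.
By total probability, P(X = 3) = 0.3·0.151691 + 0.7·0.206066 = 0.189754.

0.1898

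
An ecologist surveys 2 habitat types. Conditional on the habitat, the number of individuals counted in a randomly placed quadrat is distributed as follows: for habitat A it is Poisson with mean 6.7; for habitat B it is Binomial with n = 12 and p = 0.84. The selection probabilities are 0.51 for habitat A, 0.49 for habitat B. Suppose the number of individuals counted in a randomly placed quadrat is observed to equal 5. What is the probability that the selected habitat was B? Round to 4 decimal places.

0.0061

Likelihoods P(X=5 | ·): A: 0.13849; B: 0.000889122.
Posterior ∝ prior × likelihood. Numerator for B: 0.49·0.000889122 = 0.00043567.
Normalizing constant: 0.51·0.13849 + 0.49·0.000889122 = 0.0710658.
P(B | observation) = 0.00043567 / 0.0710658 = 0.00613052.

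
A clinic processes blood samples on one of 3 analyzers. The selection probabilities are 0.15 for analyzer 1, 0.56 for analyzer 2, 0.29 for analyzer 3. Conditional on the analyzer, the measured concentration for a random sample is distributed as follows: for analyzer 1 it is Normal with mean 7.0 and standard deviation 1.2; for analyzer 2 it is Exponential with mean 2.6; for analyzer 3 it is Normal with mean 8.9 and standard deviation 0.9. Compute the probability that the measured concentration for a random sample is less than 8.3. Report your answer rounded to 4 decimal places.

Conditional on each analyzer, P(X < 8.3): 1: 0.86067; 2: 0.958923; 3: 0.252493.
By total probability, P(X < 8.3) = 0.15·0.86067 + 0.56·0.958923 + 0.29·0.252493 = 0.73932.

0.7393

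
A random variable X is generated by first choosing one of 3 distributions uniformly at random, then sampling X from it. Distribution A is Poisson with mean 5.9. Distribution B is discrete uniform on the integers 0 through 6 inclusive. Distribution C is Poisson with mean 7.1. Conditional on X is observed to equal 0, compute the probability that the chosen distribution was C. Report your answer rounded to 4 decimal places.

Likelihoods P(X=0 | ·): A: 0.00273944; B: 0.142857; C: 0.000825105.
Posterior ∝ prior × likelihood. Numerator for C: 0.333333·0.000825105 = 0.000275035.
Normalizing constant: 0.333333·0.00273944 + 0.333333·0.142857 + 0.333333·0.000825105 = 0.0488072.
P(C | observation) = 0.000275035 / 0.0488072 = 0.00563513.

0.0056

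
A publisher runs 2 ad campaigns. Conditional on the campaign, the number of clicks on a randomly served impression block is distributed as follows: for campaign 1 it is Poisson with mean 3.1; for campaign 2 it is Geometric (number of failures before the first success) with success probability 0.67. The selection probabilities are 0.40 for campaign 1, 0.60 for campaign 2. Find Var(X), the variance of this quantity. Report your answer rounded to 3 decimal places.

Per component, 1: μ=3.1, E[X²]=12.71; 2: μ=0.492537, E[X²]=0.977723.
E[X] = 0.4·3.1 + 0.6·0.492537 = 1.53552.
E[X²] = 0.4·12.71 + 0.6·0.977723 = 5.67063.
Var(X) = E[X²] − (E[X])² = 5.67063 − 2.35783 = 3.3128.

3.313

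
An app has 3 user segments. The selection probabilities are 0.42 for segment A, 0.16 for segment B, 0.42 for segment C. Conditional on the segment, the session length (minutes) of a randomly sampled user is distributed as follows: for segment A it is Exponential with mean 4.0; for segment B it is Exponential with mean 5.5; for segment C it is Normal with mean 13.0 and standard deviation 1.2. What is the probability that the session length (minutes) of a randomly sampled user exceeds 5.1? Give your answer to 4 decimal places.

Conditional on each segment, P(X > 5.1): A: 0.279431; B: 0.395631; C: 1.
By total probability, P(X > 5.1) = 0.42·0.279431 + 0.16·0.395631 + 0.42·1 = 0.600662.

0.6007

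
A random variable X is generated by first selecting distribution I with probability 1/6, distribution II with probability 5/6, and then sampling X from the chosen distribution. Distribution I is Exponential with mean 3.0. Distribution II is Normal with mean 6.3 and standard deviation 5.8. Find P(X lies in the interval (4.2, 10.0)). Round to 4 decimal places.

Conditional on each component, P(4.2 < X < 10.0): I: 0.210923; II: 0.37959.
By total probability, P(4.2 < X < 10.0) = 0.166667·0.210923 + 0.833333·0.37959 = 0.351479.

0.3515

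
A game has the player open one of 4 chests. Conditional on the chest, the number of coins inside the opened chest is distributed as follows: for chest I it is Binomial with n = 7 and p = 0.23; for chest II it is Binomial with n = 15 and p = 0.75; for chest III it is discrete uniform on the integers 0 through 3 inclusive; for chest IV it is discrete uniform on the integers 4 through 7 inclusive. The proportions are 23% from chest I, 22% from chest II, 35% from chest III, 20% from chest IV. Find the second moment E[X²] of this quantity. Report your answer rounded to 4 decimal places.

36.8688

For each component E[X²] = Var + (mean)², giving I: 3.8318; II: 129.375; III: 3.5; IV: 31.5.
Overall E[X²] = 0.23·3.8318 + 0.22·129.375 + 0.35·3.5 + 0.2·31.5 = 36.8688.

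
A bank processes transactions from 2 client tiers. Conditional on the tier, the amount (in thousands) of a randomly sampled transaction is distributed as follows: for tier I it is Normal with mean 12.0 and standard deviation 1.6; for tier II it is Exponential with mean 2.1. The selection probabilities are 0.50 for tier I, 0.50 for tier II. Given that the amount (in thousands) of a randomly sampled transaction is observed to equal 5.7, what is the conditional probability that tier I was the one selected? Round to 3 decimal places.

Likelihoods f(5.7 | ·): I: 0.000107191; II: 0.0315487.
Posterior ∝ prior × likelihood. Numerator for I: 0.5·0.000107191 = 5.35957e-05.
Normalizing constant: 0.5·0.000107191 + 0.5·0.0315487 = 0.0158279.
P(I | observation) = 5.35957e-05 / 0.0158279 = 0.00338614.

0.003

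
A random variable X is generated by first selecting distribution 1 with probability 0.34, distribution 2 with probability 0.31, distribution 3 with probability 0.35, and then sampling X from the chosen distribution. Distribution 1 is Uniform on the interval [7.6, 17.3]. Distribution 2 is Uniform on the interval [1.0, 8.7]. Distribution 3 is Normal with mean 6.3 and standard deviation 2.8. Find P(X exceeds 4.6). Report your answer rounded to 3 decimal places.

0.760

Conditional on each component, P(X > 4.6): 1: 1; 2: 0.532468; 3: 0.728122.
By total probability, P(X > 4.6) = 0.34·1 + 0.31·0.532468 + 0.35·0.728122 = 0.759908.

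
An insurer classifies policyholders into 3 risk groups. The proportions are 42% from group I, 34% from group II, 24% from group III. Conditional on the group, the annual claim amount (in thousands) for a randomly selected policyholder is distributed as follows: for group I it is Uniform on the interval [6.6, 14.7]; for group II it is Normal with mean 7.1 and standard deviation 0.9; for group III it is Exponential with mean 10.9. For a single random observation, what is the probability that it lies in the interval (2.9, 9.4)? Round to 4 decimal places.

0.5660

Conditional on each group, P(2.9 < X < 9.4): I: 0.345679; II: 0.994698; III: 0.344243.
By total probability, P(2.9 < X < 9.4) = 0.42·0.345679 + 0.34·0.994698 + 0.24·0.344243 = 0.566001.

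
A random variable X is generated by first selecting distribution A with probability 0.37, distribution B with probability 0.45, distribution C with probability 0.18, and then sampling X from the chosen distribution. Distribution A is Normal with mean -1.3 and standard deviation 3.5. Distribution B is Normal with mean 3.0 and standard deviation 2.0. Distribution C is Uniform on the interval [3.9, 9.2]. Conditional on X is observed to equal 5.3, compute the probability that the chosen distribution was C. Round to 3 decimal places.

0.388

Likelihoods f(5.3 | ·): A: 0.0192612; B: 0.102968; C: 0.188679.
Posterior ∝ prior × likelihood. Numerator for C: 0.18·0.188679 = 0.0339623.
Normalizing constant: 0.37·0.0192612 + 0.45·0.102968 + 0.18·0.188679 = 0.0874246.
P(C | observation) = 0.0339623 / 0.0874246 = 0.388475.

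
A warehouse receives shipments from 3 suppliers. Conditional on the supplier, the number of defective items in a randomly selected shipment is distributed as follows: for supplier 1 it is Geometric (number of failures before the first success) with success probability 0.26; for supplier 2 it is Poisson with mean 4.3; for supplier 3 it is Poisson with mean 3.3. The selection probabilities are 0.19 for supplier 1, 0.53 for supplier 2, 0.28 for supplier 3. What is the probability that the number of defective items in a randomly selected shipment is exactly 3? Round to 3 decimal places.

Conditional on each supplier, P(X = 3): 1: 0.105358; 2: 0.179799; 3: 0.220912.
By total probability, P(X = 3) = 0.19·0.105358 + 0.53·0.179799 + 0.28·0.220912 = 0.177167.

0.177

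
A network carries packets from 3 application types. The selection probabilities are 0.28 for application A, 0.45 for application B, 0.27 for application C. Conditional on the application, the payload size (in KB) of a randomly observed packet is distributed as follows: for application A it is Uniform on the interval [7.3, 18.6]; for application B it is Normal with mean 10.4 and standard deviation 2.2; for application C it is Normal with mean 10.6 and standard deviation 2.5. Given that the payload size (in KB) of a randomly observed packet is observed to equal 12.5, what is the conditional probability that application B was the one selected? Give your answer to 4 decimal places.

0.4756

Likelihoods f(12.5 | ·): A: 0.0884956; B: 0.114983; C: 0.119549.
Posterior ∝ prior × likelihood. Numerator for B: 0.45·0.114983 = 0.0517422.
Normalizing constant: 0.28·0.0884956 + 0.45·0.114983 + 0.27·0.119549 = 0.108799.
P(B | observation) = 0.0517422 / 0.108799 = 0.475575.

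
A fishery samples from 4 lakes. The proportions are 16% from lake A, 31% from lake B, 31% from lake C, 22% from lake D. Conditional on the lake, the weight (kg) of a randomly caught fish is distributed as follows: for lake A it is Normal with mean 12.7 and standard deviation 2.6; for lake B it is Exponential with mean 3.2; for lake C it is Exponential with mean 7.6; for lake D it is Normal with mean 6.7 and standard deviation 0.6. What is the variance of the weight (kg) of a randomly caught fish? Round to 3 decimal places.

Per component, A: μ=12.7, E[X²]=168.05; B: μ=3.2, E[X²]=20.48; C: μ=7.6, E[X²]=115.52; D: μ=6.7, E[X²]=45.25.
E[X] = 0.16·12.7 + 0.31·3.2 + 0.31·7.6 + 0.22·6.7 = 6.854.
E[X²] = 0.16·168.05 + 0.31·20.48 + 0.31·115.52 + 0.22·45.25 = 79.003.
Var(X) = E[X²] − (E[X])² = 79.003 − 46.9773 = 32.0257.

32.026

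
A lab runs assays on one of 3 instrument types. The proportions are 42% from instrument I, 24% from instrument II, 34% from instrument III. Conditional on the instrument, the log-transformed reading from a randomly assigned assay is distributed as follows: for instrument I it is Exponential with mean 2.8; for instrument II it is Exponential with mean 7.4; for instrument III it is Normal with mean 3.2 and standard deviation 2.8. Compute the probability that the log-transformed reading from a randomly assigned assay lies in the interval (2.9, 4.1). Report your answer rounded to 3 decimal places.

Conditional on each instrument, P(2.9 < X < 4.1): I: 0.12373; II: 0.101162; III: 0.168719.
By total probability, P(2.9 < X < 4.1) = 0.42·0.12373 + 0.24·0.101162 + 0.34·0.168719 = 0.13361.

0.134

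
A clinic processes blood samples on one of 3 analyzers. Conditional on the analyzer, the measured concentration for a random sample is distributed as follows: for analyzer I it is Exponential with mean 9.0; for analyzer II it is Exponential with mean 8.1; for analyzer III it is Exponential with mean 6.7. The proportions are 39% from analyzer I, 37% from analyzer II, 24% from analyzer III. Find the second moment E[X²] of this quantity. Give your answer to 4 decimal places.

133.2786

For each component E[X²] = Var + (mean)², giving I: 162; II: 131.22; III: 89.78.
Overall E[X²] = 0.39·162 + 0.37·131.22 + 0.24·89.78 = 133.279.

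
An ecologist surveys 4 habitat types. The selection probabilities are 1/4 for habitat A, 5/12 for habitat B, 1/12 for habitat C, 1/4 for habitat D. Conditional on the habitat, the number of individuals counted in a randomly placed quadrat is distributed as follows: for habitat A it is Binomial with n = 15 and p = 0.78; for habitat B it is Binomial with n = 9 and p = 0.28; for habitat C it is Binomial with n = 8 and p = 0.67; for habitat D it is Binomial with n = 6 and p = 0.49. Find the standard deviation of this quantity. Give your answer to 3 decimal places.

4.093

Per component, A: μ=11.7, E[X²]=139.464; B: μ=2.52, E[X²]=8.1648; C: μ=5.36, E[X²]=30.4984; D: μ=2.94, E[X²]=10.143.
E[X] = 0.25·11.7 + 0.416667·2.52 + 0.0833333·5.36 + 0.25·2.94 = 5.15667.
E[X²] = 0.25·139.464 + 0.416667·8.1648 + 0.0833333·30.4984 + 0.25·10.143 = 43.3453.
Var(X) = E[X²] − (E[X])² = 43.3453 − 26.5912 = 16.7541.
SD(X) = √16.7541 = 4.09317.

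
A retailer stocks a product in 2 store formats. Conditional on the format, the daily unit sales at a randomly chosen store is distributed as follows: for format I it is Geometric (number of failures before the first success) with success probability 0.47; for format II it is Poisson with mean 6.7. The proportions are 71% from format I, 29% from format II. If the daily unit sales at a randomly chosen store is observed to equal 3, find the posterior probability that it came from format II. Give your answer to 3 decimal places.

0.265

Likelihoods P(X=3 | ·): I: 0.0699722; II: 0.0617021.
Posterior ∝ prior × likelihood. Numerator for II: 0.29·0.0617021 = 0.0178936.
Normalizing constant: 0.71·0.0699722 + 0.29·0.0617021 = 0.0675739.
P(II | observation) = 0.0178936 / 0.0675739 = 0.264801.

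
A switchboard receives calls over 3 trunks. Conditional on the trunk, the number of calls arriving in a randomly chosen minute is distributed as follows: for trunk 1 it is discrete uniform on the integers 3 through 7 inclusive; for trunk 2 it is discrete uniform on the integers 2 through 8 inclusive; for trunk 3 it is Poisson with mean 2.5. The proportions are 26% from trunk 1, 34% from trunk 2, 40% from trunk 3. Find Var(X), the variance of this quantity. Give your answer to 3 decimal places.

4.380

Per component, 1: μ=5, E[X²]=27; 2: μ=5, E[X²]=29; 3: μ=2.5, E[X²]=8.75.
E[X] = 0.26·5 + 0.34·5 + 0.4·2.5 = 4.
E[X²] = 0.26·27 + 0.34·29 + 0.4·8.75 = 20.38.
Var(X) = E[X²] − (E[X])² = 20.38 − 16 = 4.38.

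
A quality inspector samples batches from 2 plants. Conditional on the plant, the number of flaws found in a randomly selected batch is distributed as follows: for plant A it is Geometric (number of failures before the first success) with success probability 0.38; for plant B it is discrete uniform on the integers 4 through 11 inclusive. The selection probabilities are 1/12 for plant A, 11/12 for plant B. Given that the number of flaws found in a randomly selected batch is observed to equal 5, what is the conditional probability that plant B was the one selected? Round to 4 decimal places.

Likelihoods P(X=5 | ·): A: 0.034813; B: 0.125.
Posterior ∝ prior × likelihood. Numerator for B: 0.916667·0.125 = 0.114583.
Normalizing constant: 0.0833333·0.034813 + 0.916667·0.125 = 0.117484.
P(B | observation) = 0.114583 / 0.117484 = 0.975307.

0.9753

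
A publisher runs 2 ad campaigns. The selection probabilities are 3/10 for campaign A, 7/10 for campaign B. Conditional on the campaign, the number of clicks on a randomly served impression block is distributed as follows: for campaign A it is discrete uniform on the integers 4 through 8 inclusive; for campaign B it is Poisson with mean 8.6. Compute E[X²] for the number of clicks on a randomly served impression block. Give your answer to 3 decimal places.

69.192

For each component E[X²] = Var + (mean)², giving A: 38; B: 82.56.
Overall E[X²] = 0.3·38 + 0.7·82.56 = 69.192.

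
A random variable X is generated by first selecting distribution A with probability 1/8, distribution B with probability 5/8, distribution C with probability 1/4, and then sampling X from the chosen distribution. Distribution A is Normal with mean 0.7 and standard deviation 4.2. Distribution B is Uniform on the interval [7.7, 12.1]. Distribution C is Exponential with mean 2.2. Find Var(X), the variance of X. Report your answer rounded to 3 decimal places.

20.370

Per component, A: μ=0.7, E[X²]=18.13; B: μ=9.9, E[X²]=99.6233; C: μ=2.2, E[X²]=9.68.
E[X] = 0.125·0.7 + 0.625·9.9 + 0.25·2.2 = 6.825.
E[X²] = 0.125·18.13 + 0.625·99.6233 + 0.25·9.68 = 66.9508.
Var(X) = E[X²] − (E[X])² = 66.9508 − 46.5806 = 20.3702.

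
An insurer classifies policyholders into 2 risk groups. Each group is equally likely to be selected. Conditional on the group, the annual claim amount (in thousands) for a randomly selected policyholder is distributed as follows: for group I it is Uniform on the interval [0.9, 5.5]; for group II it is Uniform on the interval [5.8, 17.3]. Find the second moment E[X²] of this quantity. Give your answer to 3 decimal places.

For each component E[X²] = Var + (mean)², giving I: 12.0033; II: 144.423.
Overall E[X²] = 0.5·12.0033 + 0.5·144.423 = 78.2133.

78.213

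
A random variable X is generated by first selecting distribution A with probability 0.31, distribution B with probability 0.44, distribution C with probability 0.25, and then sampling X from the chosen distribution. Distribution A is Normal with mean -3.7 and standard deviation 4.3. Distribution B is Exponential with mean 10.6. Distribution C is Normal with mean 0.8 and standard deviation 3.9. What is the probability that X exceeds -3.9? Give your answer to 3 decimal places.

Conditional on each component, P(X > -3.9): A: 0.518549; B: 1; C: 0.885923.
By total probability, P(X > -3.9) = 0.31·0.518549 + 0.44·1 + 0.25·0.885923 = 0.822231.

0.822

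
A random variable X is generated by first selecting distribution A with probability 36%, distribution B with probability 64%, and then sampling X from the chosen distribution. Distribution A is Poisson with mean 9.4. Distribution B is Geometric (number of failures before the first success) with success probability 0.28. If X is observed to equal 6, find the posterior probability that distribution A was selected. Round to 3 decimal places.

Likelihoods P(X=6 | ·): A: 0.0792623; B: 0.0390079.
Posterior ∝ prior × likelihood. Numerator for A: 0.36·0.0792623 = 0.0285344.
Normalizing constant: 0.36·0.0792623 + 0.64·0.0390079 = 0.0534995.
P(A | observation) = 0.0285344 / 0.0534995 = 0.533359.

0.533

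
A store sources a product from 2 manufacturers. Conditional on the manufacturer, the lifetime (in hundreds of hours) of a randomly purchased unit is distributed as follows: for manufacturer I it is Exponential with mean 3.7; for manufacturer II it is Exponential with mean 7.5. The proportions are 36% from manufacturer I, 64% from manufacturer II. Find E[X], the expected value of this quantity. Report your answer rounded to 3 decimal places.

Component means — I: 3.7; II: 7.5.
E[X] = 0.36·3.7 + 0.64·7.5 = 6.132.

6.132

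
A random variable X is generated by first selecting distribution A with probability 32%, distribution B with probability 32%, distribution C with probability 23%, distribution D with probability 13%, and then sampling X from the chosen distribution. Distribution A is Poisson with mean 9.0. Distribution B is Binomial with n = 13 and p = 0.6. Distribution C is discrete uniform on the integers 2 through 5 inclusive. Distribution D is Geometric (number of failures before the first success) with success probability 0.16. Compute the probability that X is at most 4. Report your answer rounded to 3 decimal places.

0.276

Conditional on each component, P(X ≤ 4): A: 0.0549636; B: 0.0320843; C: 0.75; D: 0.581788.
By total probability, P(X ≤ 4) = 0.32·0.0549636 + 0.32·0.0320843 + 0.23·0.75 + 0.13·0.581788 = 0.275988.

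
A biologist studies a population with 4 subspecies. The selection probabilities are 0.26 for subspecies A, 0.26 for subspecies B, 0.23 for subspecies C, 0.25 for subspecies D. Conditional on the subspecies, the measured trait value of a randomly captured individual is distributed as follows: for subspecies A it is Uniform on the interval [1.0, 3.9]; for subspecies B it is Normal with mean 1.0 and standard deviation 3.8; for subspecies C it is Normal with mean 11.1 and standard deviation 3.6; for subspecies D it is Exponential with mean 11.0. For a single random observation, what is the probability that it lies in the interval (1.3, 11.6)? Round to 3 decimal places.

Conditional on each subspecies, P(1.3 < X < 11.6): A: 0.896552; B: 0.465898; C: 0.551989; D: 0.540184.
By total probability, P(1.3 < X < 11.6) = 0.26·0.896552 + 0.26·0.465898 + 0.23·0.551989 + 0.25·0.540184 = 0.61624.

0.616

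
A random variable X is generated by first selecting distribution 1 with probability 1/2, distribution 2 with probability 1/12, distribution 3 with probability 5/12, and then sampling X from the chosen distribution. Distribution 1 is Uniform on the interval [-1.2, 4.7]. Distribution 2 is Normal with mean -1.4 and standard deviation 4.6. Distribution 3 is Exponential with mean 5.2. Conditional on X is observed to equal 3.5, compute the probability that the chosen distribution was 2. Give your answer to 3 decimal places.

Likelihoods f(3.5 | ·): 1: 0.169492; 2: 0.0491765; 3: 0.0981032.
Posterior ∝ prior × likelihood. Numerator for 2: 0.0833333·0.0491765 = 0.00409804.
Normalizing constant: 0.5·0.169492 + 0.0833333·0.0491765 + 0.416667·0.0981032 = 0.12972.
P(2 | observation) = 0.00409804 / 0.12972 = 0.0315914.

0.032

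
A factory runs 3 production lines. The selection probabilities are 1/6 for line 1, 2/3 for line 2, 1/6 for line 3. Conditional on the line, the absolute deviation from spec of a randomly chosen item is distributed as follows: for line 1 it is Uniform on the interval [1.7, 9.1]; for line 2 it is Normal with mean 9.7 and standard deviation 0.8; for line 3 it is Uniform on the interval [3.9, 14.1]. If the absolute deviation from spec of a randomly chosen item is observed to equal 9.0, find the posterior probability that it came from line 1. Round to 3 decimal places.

Likelihoods f(9.0 | ·): 1: 0.135135; 2: 0.340069; 3: 0.0980392.
Posterior ∝ prior × likelihood. Numerator for 1: 0.166667·0.135135 = 0.0225225.
Normalizing constant: 0.166667·0.135135 + 0.666667·0.340069 + 0.166667·0.0980392 = 0.265575.
P(1 | observation) = 0.0225225 / 0.265575 = 0.0848067.

0.085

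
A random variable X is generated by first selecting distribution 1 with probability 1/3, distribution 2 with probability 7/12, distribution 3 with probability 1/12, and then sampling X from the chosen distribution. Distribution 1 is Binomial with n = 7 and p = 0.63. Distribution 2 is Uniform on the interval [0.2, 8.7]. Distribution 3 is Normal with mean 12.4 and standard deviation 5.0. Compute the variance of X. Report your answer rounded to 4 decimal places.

10.9854

Per component, 1: μ=4.41, E[X²]=21.0798; 2: μ=4.45, E[X²]=25.8233; 3: μ=12.4, E[X²]=178.76.
E[X] = 0.333333·4.41 + 0.583333·4.45 + 0.0833333·12.4 = 5.09917.
E[X²] = 0.333333·21.0798 + 0.583333·25.8233 + 0.0833333·178.76 = 36.9869.
Var(X) = E[X²] − (E[X])² = 36.9869 − 26.0015 = 10.9854.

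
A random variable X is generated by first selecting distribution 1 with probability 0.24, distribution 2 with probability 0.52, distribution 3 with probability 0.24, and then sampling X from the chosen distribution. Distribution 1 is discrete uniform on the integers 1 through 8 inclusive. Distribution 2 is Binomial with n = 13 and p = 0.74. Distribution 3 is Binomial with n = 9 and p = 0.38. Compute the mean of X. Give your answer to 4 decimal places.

Component means — 1: 4.5; 2: 9.62; 3: 3.42.
E[X] = 0.24·4.5 + 0.52·9.62 + 0.24·3.42 = 6.9032.

6.9032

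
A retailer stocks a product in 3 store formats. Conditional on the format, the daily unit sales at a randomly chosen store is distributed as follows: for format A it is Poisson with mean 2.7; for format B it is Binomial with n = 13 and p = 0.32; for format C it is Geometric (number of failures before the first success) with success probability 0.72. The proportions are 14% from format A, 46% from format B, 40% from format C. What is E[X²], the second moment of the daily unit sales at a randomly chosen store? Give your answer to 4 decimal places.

10.9370

For each component E[X²] = Var + (mean)², giving A: 9.99; B: 20.1344; C: 0.691358.
Overall E[X²] = 0.14·9.99 + 0.46·20.1344 + 0.4·0.691358 = 10.937.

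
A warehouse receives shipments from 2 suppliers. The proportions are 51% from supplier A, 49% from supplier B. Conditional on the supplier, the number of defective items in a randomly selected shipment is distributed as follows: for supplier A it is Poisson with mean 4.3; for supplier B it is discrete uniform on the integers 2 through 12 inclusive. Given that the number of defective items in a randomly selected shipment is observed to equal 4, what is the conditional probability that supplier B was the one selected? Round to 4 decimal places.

0.3112

Likelihoods P(X=4 | ·): A: 0.193284; B: 0.0909091.
Posterior ∝ prior × likelihood. Numerator for B: 0.49·0.0909091 = 0.0445455.
Normalizing constant: 0.51·0.193284 + 0.49·0.0909091 = 0.14312.
P(B | observation) = 0.0445455 / 0.14312 = 0.311245.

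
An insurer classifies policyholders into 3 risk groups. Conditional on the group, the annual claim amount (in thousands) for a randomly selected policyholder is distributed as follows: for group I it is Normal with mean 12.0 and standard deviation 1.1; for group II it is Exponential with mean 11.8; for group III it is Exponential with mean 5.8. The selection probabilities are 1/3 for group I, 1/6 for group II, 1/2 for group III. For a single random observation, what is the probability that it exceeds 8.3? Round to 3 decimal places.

Conditional on each group, P(X > 8.3): I: 0.999615; II: 0.494905; III: 0.239061.
By total probability, P(X > 8.3) = 0.333333·0.999615 + 0.166667·0.494905 + 0.5·0.239061 = 0.53522.

0.535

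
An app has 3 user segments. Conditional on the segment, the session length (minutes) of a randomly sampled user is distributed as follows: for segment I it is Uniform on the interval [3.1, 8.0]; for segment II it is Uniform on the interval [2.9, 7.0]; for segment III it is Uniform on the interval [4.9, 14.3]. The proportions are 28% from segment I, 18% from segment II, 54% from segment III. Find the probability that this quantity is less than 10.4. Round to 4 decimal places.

Conditional on each segment, P(X < 10.4): I: 1; II: 1; III: 0.585106.
By total probability, P(X < 10.4) = 0.28·1 + 0.18·1 + 0.54·0.585106 = 0.775957.

0.7760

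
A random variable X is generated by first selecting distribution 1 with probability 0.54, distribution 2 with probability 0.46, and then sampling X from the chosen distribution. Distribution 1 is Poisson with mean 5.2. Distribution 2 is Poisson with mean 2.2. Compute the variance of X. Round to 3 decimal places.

6.056

Per component, 1: μ=5.2, E[X²]=32.24; 2: μ=2.2, E[X²]=7.04.
E[X] = 0.54·5.2 + 0.46·2.2 = 3.82.
E[X²] = 0.54·32.24 + 0.46·7.04 = 20.648.
Var(X) = E[X²] − (E[X])² = 20.648 − 14.5924 = 6.0556.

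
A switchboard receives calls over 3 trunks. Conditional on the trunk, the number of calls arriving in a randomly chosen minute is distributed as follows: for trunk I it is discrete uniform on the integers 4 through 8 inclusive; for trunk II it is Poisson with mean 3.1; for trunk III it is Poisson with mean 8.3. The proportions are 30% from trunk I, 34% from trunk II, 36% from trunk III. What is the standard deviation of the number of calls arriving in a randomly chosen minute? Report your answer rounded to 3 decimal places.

3.063

Per component, I: μ=6, E[X²]=38; II: μ=3.1, E[X²]=12.71; III: μ=8.3, E[X²]=77.19.
E[X] = 0.3·6 + 0.34·3.1 + 0.36·8.3 = 5.842.
E[X²] = 0.3·38 + 0.34·12.71 + 0.36·77.19 = 43.5098.
Var(X) = E[X²] − (E[X])² = 43.5098 − 34.129 = 9.38084.
SD(X) = √9.38084 = 3.06282.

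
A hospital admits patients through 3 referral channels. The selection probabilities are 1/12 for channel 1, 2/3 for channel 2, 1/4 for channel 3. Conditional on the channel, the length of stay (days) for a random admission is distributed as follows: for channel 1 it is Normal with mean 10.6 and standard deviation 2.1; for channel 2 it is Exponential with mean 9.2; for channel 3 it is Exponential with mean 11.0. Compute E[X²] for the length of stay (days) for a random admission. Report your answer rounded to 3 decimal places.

For each component E[X²] = Var + (mean)², giving 1: 116.77; 2: 169.28; 3: 242.
Overall E[X²] = 0.0833333·116.77 + 0.666667·169.28 + 0.25·242 = 183.084.

183.084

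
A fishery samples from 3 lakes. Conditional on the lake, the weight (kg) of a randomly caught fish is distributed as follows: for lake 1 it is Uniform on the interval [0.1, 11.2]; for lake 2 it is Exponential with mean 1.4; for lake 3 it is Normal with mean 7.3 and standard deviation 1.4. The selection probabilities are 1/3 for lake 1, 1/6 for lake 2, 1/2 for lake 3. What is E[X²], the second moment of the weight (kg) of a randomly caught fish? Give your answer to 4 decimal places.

For each component E[X²] = Var + (mean)², giving 1: 42.19; 2: 3.92; 3: 55.25.
Overall E[X²] = 0.333333·42.19 + 0.166667·3.92 + 0.5·55.25 = 42.3417.

42.3417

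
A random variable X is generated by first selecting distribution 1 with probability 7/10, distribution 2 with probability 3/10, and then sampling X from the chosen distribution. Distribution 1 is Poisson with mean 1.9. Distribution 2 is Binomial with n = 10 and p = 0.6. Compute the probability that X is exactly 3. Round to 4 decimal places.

Conditional on each component, P(X = 3): 1: 0.170982; 2: 0.0424673.
By total probability, P(X = 3) = 0.7·0.170982 + 0.3·0.0424673 = 0.132428.

0.1324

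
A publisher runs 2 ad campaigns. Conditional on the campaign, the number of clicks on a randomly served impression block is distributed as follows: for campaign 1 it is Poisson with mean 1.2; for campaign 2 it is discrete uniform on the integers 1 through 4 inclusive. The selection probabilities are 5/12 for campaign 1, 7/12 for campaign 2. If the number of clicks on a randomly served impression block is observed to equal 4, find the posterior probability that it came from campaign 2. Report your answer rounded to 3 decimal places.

Likelihoods P(X=4 | ·): 1: 0.0260232; 2: 0.25.
Posterior ∝ prior × likelihood. Numerator for 2: 0.583333·0.25 = 0.145833.
Normalizing constant: 0.416667·0.0260232 + 0.583333·0.25 = 0.156676.
P(2 | observation) = 0.145833 / 0.156676 = 0.930794.

0.931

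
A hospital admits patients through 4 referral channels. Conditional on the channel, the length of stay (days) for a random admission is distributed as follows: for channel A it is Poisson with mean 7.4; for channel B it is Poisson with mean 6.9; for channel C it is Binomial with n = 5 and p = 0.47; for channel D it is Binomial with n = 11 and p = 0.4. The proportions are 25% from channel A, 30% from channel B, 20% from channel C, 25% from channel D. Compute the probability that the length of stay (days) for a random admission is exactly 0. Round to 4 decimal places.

0.0097

Conditional on each channel, P(X = 0): A: 0.000611253; B: 0.00100779; C: 0.0418195; D: 0.00362797.
By total probability, P(X = 0) = 0.25·0.000611253 + 0.3·0.00100779 + 0.2·0.0418195 + 0.25·0.00362797 = 0.00972605.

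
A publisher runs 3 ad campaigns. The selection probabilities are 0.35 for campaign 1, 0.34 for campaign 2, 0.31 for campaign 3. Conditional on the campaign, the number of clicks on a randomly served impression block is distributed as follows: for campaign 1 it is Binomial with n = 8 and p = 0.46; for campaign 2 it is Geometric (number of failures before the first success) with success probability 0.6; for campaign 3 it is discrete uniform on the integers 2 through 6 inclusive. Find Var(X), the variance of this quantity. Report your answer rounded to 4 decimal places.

Per component, 1: μ=3.68, E[X²]=15.5296; 2: μ=0.666667, E[X²]=1.55556; 3: μ=4, E[X²]=18.
E[X] = 0.35·3.68 + 0.34·0.666667 + 0.31·4 = 2.75467.
E[X²] = 0.35·15.5296 + 0.34·1.55556 + 0.31·18 = 11.5442.
Var(X) = E[X²] − (E[X])² = 11.5442 − 7.58819 = 3.95606.

3.9561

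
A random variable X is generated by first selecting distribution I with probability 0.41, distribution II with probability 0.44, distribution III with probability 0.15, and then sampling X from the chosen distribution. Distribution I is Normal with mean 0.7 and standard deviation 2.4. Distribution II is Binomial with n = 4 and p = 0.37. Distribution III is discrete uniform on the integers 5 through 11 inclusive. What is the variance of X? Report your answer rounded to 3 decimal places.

Per component, I: μ=0.7, E[X²]=6.25; II: μ=1.48, E[X²]=3.1228; III: μ=8, E[X²]=68.
E[X] = 0.41·0.7 + 0.44·1.48 + 0.15·8 = 2.1382.
E[X²] = 0.41·6.25 + 0.44·3.1228 + 0.15·68 = 14.1365.
Var(X) = E[X²] − (E[X])² = 14.1365 − 4.5719 = 9.56463.

9.565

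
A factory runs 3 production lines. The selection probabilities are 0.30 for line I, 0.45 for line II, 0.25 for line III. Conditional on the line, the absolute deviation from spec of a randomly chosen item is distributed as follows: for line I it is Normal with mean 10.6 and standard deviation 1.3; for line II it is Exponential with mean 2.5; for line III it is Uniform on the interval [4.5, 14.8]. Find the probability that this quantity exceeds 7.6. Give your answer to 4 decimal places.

Conditional on each line, P(X > 7.6): I: 0.989492; II: 0.0478349; III: 0.699029.
By total probability, P(X > 7.6) = 0.3·0.989492 + 0.45·0.0478349 + 0.25·0.699029 = 0.493131.

0.4931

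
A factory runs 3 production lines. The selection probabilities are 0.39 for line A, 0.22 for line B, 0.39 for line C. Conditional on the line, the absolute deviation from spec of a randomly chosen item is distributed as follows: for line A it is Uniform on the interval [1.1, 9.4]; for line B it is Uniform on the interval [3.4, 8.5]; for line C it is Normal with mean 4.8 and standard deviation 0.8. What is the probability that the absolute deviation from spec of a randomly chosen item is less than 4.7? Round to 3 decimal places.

0.401

Conditional on each line, P(X < 4.7): A: 0.433735; B: 0.254902; C: 0.450262.
By total probability, P(X < 4.7) = 0.39·0.433735 + 0.22·0.254902 + 0.39·0.450262 = 0.400837.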